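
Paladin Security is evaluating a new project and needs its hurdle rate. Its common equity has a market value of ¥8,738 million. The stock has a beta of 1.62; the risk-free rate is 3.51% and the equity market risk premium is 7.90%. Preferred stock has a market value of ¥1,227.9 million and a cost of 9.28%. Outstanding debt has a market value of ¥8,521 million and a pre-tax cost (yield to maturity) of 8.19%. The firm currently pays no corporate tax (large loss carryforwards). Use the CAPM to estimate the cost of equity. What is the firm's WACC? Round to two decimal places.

Cost of equity via CAPM: Re = 3.51% + 1.62 × 7.9% = 16.3080%.
Total capital V = 8738 + 1227.9 + 8521 = 18486.9.
Equity: weight = 8738/18486.9 = 0.4727; cost = 16.308%.
Preferred: weight = 1227.9/18486.9 = 0.0664; cost = 9.28%.
Debt: weight = 8521/18486.9 = 0.4609; after-tax cost = 8.19% × (1 − 0%) = 8.1900%.
WACC = 0.4727 × 16.3080% + 0.0664 × 9.2800% + 0.4609 × 8.1900% = 12.0994%.

12.10%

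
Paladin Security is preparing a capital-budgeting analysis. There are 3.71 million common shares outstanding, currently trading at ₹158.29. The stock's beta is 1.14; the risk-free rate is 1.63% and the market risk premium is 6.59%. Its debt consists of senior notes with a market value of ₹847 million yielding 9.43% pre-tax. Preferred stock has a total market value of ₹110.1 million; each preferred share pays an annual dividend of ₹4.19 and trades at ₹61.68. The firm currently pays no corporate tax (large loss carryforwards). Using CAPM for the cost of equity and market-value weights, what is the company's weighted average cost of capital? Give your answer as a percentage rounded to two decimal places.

9.13%

Cost of equity via CAPM: Re = 1.63% + 1.14 × 6.59% = 9.1426%.
Cost of preferred: Rp = 4.19 / 61.68 = 6.7931%.
Market value of equity E = 158.29 × 3.71m = 587.2559m.
Total capital V = 587.2559 + 110.1 + 847 = 1544.3559.
Equity: weight = 587.2559/1544.3559 = 0.3803; cost = 9.1426%.
Preferred: weight = 110.1/1544.3559 = 0.0713; cost = 6.7931%.
Senior notes: weight = 847/1544.3559 = 0.5484; after-tax cost = 9.43% × (1 − 0%) = 9.4300%.
WACC = 0.3803 × 9.1426% + 0.0713 × 6.7931% + 0.5484 × 9.4300% = 9.1327%.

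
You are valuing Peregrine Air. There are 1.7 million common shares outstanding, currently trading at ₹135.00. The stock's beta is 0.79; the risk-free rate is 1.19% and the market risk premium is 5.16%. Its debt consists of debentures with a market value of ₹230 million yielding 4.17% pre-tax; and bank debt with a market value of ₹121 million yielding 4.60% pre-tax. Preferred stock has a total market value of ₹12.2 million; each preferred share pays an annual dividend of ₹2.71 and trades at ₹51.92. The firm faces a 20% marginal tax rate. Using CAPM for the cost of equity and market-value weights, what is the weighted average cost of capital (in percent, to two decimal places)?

Cost of equity via CAPM: Re = 1.19% + 0.79 × 5.16% = 5.2664%.
Cost of preferred: Rp = 2.71 / 51.92 = 5.2196%.
Market value of equity E = 135.0 × 1.7m = 229.5m.
Total capital V = 229.5 + 12.2 + 230 + 121 = 592.7.
Equity: weight = 229.5/592.7 = 0.3872; cost = 5.2664%.
Preferred: weight = 12.2/592.7 = 0.0206; cost = 5.2196%.
Debentures: weight = 230/592.7 = 0.3881; after-tax cost = 4.17% × (1 − 20%) = 3.3360%.
Bank debt: weight = 121/592.7 = 0.2042; after-tax cost = 4.6% × (1 − 20%) = 3.6800%.
WACC = 0.3872 × 5.2664% + 0.0206 × 5.2196% + 0.3881 × 3.3360% + 0.2042 × 3.6800% = 4.1925%.

4.19%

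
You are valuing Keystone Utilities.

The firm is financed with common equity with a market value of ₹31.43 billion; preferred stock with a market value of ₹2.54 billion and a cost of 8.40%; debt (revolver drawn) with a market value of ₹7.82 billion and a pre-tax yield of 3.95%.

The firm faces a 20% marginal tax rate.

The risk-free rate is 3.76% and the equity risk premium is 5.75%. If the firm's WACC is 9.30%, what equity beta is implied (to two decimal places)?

1.24

Total capital V = 31.43 + 2.54 + 7.82 = 41.79.
Equity weight = 31.43/41.79 = 0.7521.
Preferred weight = 2.54/41.79 = 0.0608.
Revolver drawn weight = 7.82/41.79 = 0.1871.
Debt contribution = 0.1871 × 3.95% × (1 − 20%) = 0.5913%.
Preferred contribution = 0.0608 × 8.4% = 0.5106%.
Required equity contribution = 9.3% − 1.1019% = 8.1981%  ⇒  Re = 10.9004%.
CAPM: 10.9004% = 3.76% + β × 5.75%  ⇒  β = 1.2418.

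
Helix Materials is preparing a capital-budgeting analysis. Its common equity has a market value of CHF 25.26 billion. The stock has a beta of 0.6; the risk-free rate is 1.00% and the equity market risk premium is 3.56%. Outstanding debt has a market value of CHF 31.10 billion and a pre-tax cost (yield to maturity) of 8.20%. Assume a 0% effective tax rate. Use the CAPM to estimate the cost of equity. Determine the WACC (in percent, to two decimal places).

5.93%

Cost of equity via CAPM: Re = 1.0% + 0.6 × 3.56% = 3.1360%.
Total capital V = 25.26 + 31.1 = 56.36.
Equity: weight = 25.26/56.36 = 0.4482; cost = 3.136%.
Debt: weight = 31.1/56.36 = 0.5518; after-tax cost = 8.2% × (1 − 0%) = 8.2000%.
WACC = 0.4482 × 3.1360% + 0.5518 × 8.2000% = 5.9304%.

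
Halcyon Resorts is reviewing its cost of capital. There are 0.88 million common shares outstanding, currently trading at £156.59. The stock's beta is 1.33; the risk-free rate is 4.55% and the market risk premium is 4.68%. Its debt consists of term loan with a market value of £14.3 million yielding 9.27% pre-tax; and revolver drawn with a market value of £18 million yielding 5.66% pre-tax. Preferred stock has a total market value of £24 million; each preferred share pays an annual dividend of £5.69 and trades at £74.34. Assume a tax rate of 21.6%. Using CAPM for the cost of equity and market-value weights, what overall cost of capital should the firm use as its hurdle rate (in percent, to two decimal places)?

Cost of equity via CAPM: Re = 4.55% + 1.33 × 4.68% = 10.7744%.
Cost of preferred: Rp = 5.69 / 74.34 = 7.6540%.
Market value of equity E = 156.59 × 0.88m = 137.7992m.
Total capital V = 137.7992 + 24 + 14.3 + 18 = 194.0992.
Equity: weight = 137.7992/194.0992 = 0.7099; cost = 10.7744%.
Preferred: weight = 24/194.0992 = 0.1236; cost = 7.654%.
Term loan: weight = 14.3/194.0992 = 0.0737; after-tax cost = 9.27% × (1 − 21.6%) = 7.2677%.
Revolver drawn: weight = 18/194.0992 = 0.0927; after-tax cost = 5.66% × (1 − 21.6%) = 4.4374%.
WACC = 0.7099 × 10.7744% + 0.1236 × 7.6540% + 0.0737 × 7.2677% + 0.0927 × 4.4374% = 9.5426%.

9.54%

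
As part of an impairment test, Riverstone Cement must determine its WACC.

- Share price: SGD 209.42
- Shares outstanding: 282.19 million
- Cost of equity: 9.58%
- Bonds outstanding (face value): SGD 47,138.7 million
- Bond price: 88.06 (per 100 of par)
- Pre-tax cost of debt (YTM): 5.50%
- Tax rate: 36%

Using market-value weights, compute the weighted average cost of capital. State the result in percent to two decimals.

Market value of equity E = 209.42 × 282.19m = 59096.2298m. Market value of debt D = 47138.7m × 88.06/100 = 41510.33922m.
Total capital V = 59096.2298 + 41510.33922 = 100606.56902.
Equity: weight = 59096.2298/100606.56902 = 0.5874; cost = 9.58%.
Bonds outstanding: weight = 41510.33922/100606.56902 = 0.4126; after-tax cost = 5.5% × (1 − 36%) = 3.5200%.
WACC = 0.5874 × 9.5800% + 0.4126 × 3.5200% = 7.0796%.

7.08%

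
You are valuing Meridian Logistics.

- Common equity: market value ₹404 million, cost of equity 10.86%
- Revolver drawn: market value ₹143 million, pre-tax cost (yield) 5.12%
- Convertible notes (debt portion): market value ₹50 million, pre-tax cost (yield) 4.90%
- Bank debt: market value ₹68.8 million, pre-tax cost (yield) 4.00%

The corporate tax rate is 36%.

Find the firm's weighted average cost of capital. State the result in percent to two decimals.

Total capital V = 404 + 143 + 50 + 68.8 = 665.8.
Equity: weight = 404/665.8 = 0.6068; cost = 10.86%.
Revolver drawn: weight = 143/665.8 = 0.2148; after-tax cost = 5.12% × (1 − 36%) = 3.2768%.
Convertible notes (debt portion): weight = 50/665.8 = 0.0751; after-tax cost = 4.9% × (1 − 36%) = 3.1360%.
Bank debt: weight = 68.8/665.8 = 0.1033; after-tax cost = 4% × (1 − 36%) = 2.5600%.
WACC = 0.6068 × 10.8600% + 0.2148 × 3.2768% + 0.0751 × 3.1360% + 0.1033 × 2.5600% = 7.7936%.

7.79%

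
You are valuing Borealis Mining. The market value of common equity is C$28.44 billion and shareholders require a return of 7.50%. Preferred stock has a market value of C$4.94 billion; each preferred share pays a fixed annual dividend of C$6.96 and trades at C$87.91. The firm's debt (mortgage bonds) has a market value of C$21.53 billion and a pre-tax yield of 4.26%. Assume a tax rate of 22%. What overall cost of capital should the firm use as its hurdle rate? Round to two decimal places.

Cost of preferred: Rp = 6.96 / 87.91 = 7.9172%.
Total capital V = 28.44 + 4.94 + 21.53 = 54.91.
Equity: weight = 28.44/54.91 = 0.5179; cost = 7.5%.
Preferred: weight = 4.94/54.91 = 0.0900; cost = 7.9172%.
Mortgage bonds: weight = 21.53/54.91 = 0.3921; after-tax cost = 4.26% × (1 − 22%) = 3.3228%.
WACC = 0.5179 × 7.5000% + 0.0900 × 7.9172% + 0.3921 × 3.3228% = 5.8997%.

5.90%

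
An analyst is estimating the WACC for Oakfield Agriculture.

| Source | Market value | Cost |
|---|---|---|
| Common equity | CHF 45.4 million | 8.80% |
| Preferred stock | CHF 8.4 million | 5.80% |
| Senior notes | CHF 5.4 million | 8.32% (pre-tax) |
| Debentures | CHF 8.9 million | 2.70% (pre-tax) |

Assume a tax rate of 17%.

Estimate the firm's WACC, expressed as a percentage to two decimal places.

Total capital V = 45.4 + 8.4 + 5.4 + 8.9 = 68.1.
Equity: weight = 45.4/68.1 = 0.6667; cost = 8.8%.
Preferred: weight = 8.4/68.1 = 0.1233; cost = 5.8%.
Senior notes: weight = 5.4/68.1 = 0.0793; after-tax cost = 8.32% × (1 − 17%) = 6.9056%.
Debentures: weight = 8.9/68.1 = 0.1307; after-tax cost = 2.7% × (1 − 17%) = 2.2410%.
WACC = 0.6667 × 8.8000% + 0.1233 × 5.8000% + 0.0793 × 6.9056% + 0.1307 × 2.2410% = 7.4225%.

7.42%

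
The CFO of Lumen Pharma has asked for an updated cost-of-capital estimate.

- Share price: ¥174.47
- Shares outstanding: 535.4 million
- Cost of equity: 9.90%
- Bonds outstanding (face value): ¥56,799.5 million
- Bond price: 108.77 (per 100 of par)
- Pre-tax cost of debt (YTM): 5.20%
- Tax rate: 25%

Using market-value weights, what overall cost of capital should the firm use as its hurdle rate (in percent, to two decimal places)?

Market value of equity E = 174.47 × 535.4m = 93411.238m. Market value of debt D = 56799.5m × 108.77/100 = 61780.81615m.
Total capital V = 93411.238 + 61780.81615 = 155192.05415.
Equity: weight = 93411.238/155192.05415 = 0.6019; cost = 9.9%.
Bonds outstanding: weight = 61780.81615/155192.05415 = 0.3981; after-tax cost = 5.2% × (1 − 25%) = 3.9000%.
WACC = 0.6019 × 9.9000% + 0.3981 × 3.9000% = 7.5114%.

7.51%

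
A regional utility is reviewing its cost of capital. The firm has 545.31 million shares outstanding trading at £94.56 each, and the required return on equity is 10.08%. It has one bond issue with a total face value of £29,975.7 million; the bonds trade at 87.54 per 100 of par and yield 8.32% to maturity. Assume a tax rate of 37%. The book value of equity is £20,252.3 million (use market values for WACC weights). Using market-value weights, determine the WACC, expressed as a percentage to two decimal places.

8.45%

Market value of equity E = 94.56 × 545.31m = 51564.5136m. Market value of debt D = 29975.7m × 87.54/100 = 26240.72778m.
Total capital V = 51564.5136 + 26240.72778 = 77805.24138.
Equity: weight = 51564.5136/77805.24138 = 0.6627; cost = 10.08%.
Bonds outstanding: weight = 26240.72778/77805.24138 = 0.3373; after-tax cost = 8.32% × (1 − 37%) = 5.2416%.
WACC = 0.6627 × 10.0800% + 0.3373 × 5.2416% = 8.4482%.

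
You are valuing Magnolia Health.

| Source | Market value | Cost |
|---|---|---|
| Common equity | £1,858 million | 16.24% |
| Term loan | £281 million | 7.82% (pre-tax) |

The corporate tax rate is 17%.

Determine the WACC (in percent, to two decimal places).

14.96%

Total capital V = 1858 + 281 = 2139.
Equity: weight = 1858/2139 = 0.8686; cost = 16.24%.
Term loan: weight = 281/2139 = 0.1314; after-tax cost = 7.82% × (1 − 17%) = 6.4906%.
WACC = 0.8686 × 16.2400% + 0.1314 × 6.4906% = 14.9592%.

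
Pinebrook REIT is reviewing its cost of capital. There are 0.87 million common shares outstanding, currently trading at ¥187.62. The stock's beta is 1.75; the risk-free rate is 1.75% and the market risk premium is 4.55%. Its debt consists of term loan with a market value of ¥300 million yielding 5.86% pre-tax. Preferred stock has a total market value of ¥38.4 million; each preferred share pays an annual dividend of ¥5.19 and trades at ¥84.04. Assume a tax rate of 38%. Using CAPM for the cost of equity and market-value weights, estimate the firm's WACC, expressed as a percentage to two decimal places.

Cost of equity via CAPM: Re = 1.75% + 1.75 × 4.55% = 9.7125%.
Cost of preferred: Rp = 5.19 / 84.04 = 6.1756%.
Market value of equity E = 187.62 × 0.87m = 163.2294m.
Total capital V = 163.2294 + 38.4 + 300 = 501.6294.
Equity: weight = 163.2294/501.6294 = 0.3254; cost = 9.7125%.
Preferred: weight = 38.4/501.6294 = 0.0766; cost = 6.1756%.
Term loan: weight = 300/501.6294 = 0.5981; after-tax cost = 5.86% × (1 − 38%) = 3.6332%.
WACC = 0.3254 × 9.7125% + 0.0766 × 6.1756% + 0.5981 × 3.6332% = 5.8060%.

5.81%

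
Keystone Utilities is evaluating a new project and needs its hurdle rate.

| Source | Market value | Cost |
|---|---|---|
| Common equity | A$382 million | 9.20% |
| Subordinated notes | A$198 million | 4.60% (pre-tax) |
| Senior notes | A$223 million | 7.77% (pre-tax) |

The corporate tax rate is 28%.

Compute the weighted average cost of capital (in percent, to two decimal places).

6.75%

Total capital V = 382 + 198 + 223 = 803.
Equity: weight = 382/803 = 0.4757; cost = 9.2%.
Subordinated notes: weight = 198/803 = 0.2466; after-tax cost = 4.6% × (1 − 28%) = 3.3120%.
Senior notes: weight = 223/803 = 0.2777; after-tax cost = 7.77% × (1 − 28%) = 5.5944%.
WACC = 0.4757 × 9.2000% + 0.2466 × 3.3120% + 0.2777 × 5.5944% = 6.7469%.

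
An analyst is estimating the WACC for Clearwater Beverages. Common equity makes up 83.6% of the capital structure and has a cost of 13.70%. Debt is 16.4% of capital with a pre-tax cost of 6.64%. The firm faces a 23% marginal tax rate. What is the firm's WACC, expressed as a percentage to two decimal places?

12.29%

After-tax cost of debt = 6.64% × (1 − 23%) = 5.1128%.
WACC = 0.836 × 13.7000% + 0.164 × 5.1128% = 12.2917%.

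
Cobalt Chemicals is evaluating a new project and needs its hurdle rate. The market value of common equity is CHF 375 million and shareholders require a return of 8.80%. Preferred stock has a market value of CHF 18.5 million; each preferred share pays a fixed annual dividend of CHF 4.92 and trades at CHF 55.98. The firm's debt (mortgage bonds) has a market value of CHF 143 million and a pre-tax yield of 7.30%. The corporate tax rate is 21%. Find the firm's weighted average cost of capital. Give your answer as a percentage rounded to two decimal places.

7.99%

Cost of preferred: Rp = 4.92 / 55.98 = 8.7889%.
Total capital V = 375 + 18.5 + 143 = 536.5.
Equity: weight = 375/536.5 = 0.6990; cost = 8.8%.
Preferred: weight = 18.5/536.5 = 0.0345; cost = 8.7889%.
Mortgage bonds: weight = 143/536.5 = 0.2665; after-tax cost = 7.3% × (1 − 21%) = 5.7670%.
WACC = 0.6990 × 8.8000% + 0.0345 × 8.7889% + 0.2665 × 5.7670% = 7.9912%.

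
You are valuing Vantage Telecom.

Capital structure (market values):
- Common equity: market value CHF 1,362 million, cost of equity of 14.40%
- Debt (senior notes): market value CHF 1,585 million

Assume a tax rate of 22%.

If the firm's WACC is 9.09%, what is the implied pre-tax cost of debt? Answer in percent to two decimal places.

Total capital V = 1362 + 1585 = 2947.
Equity weight = 1362/2947 = 0.4622.
Senior notes weight = 1585/2947 = 0.5378.
Equity contribution = 0.4622 × 14.4% = 6.6552%.
Remaining for debt = 9.09% − 6.6552% = 2.4348%.
Rd × (1 − 22%) × 0.5378 = 2.4348%  ⇒  Rd = 5.8040%.

5.80%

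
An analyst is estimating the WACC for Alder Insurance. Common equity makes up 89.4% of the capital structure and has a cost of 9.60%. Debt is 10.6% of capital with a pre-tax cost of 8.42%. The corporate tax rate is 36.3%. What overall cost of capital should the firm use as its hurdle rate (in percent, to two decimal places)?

After-tax cost of debt = 8.42% × (1 − 36.3%) = 5.3635%.
WACC = 0.894 × 9.6000% + 0.106 × 5.3635% = 9.1509%.

9.15%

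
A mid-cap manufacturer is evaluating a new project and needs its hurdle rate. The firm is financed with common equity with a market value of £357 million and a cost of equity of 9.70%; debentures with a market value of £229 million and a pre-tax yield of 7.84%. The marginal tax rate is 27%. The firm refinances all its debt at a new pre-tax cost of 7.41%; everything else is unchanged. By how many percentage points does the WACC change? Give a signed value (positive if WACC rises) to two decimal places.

-0.12 pp

Current WACC:
Total capital V = 357 + 229 = 586.
Equity: weight = 357/586 = 0.6092; cost = 9.7%.
Debentures: weight = 229/586 = 0.3908; after-tax cost = 7.84% × (1 − 27%) = 5.7232%.
WACC = 0.6092 × 9.7000% + 0.3908 × 5.7232% = 8.1459%.
After the change:
Total capital V = 357 + 229 = 586.
Equity: weight = 357/586 = 0.6092; cost = 9.7%.
Debentures: weight = 229/586 = 0.3908; after-tax cost = 7.41% × (1 − 27%) = 5.4093%.
WACC = 0.6092 × 9.7000% + 0.3908 × 5.4093% = 8.0233%.
Change in WACC = 8.0233% − 8.1459% = -0.1227 pp.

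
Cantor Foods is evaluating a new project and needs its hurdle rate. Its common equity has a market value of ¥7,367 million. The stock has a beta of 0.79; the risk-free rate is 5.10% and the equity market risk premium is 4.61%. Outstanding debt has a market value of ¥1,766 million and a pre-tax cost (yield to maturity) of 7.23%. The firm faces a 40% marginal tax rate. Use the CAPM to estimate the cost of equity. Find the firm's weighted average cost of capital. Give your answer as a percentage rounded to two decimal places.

7.89%

Cost of equity via CAPM: Re = 5.1% + 0.79 × 4.61% = 8.7419%.
Total capital V = 7367 + 1766 = 9133.
Equity: weight = 7367/9133 = 0.8066; cost = 8.7419%.
Debt: weight = 1766/9133 = 0.1934; after-tax cost = 7.23% × (1 − 40%) = 4.3380%.
WACC = 0.8066 × 8.7419% + 0.1934 × 4.3380% = 7.8903%.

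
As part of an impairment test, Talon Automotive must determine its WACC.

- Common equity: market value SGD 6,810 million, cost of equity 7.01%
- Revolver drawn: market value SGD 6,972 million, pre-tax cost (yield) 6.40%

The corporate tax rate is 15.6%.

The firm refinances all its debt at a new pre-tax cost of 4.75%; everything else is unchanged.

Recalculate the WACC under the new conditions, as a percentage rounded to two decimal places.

5.49%

After the change:
Total capital V = 6810 + 6972 = 13782.
Equity: weight = 6810/13782 = 0.4941; cost = 7.01%.
Revolver drawn: weight = 6972/13782 = 0.5059; after-tax cost = 4.75% × (1 − 15.6%) = 4.0090%.
WACC = 0.4941 × 7.0100% + 0.5059 × 4.0090% = 5.4919%.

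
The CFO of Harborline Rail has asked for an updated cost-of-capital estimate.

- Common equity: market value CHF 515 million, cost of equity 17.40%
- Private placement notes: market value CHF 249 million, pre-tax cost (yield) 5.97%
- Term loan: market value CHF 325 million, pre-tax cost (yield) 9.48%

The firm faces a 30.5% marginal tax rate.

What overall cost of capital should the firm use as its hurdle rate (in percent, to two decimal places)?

Total capital V = 515 + 249 + 325 = 1089.
Equity: weight = 515/1089 = 0.4729; cost = 17.4%.
Private placement notes: weight = 249/1089 = 0.2287; after-tax cost = 5.97% × (1 − 30.5%) = 4.1492%.
Term loan: weight = 325/1089 = 0.2984; after-tax cost = 9.48% × (1 − 30.5%) = 6.5886%.
WACC = 0.4729 × 17.4000% + 0.2287 × 4.1492% + 0.2984 × 6.5886% = 11.1436%.

11.14%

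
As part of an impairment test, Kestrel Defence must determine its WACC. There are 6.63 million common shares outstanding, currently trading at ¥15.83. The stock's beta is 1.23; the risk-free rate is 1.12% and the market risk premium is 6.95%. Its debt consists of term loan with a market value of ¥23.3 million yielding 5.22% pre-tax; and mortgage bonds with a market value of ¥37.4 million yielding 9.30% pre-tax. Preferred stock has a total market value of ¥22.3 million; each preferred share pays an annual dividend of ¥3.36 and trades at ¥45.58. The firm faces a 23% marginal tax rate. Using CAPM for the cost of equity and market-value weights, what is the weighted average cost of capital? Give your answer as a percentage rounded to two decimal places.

8.20%

Cost of equity via CAPM: Re = 1.12% + 1.23 × 6.95% = 9.6685%.
Cost of preferred: Rp = 3.36 / 45.58 = 7.3717%.
Market value of equity E = 15.83 × 6.63m = 104.9529m.
Total capital V = 104.9529 + 22.3 + 23.3 + 37.4 = 187.9529.
Equity: weight = 104.9529/187.9529 = 0.5584; cost = 9.6685%.
Preferred: weight = 22.3/187.9529 = 0.1186; cost = 7.3717%.
Term loan: weight = 23.3/187.9529 = 0.1240; after-tax cost = 5.22% × (1 − 23%) = 4.0194%.
Mortgage bonds: weight = 37.4/187.9529 = 0.1990; after-tax cost = 9.3% × (1 − 23%) = 7.1610%.
WACC = 0.5584 × 9.6685% + 0.1186 × 7.3717% + 0.1240 × 4.0194% + 0.1990 × 7.1610% = 8.1967%.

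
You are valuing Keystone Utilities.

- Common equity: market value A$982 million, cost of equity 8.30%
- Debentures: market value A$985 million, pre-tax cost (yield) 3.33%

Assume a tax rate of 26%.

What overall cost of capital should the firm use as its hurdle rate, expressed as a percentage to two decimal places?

Total capital V = 982 + 985 = 1967.
Equity: weight = 982/1967 = 0.4992; cost = 8.3%.
Debentures: weight = 985/1967 = 0.5008; after-tax cost = 3.33% × (1 − 26%) = 2.4642%.
WACC = 0.4992 × 8.3000% + 0.5008 × 2.4642% = 5.3776%.

5.38%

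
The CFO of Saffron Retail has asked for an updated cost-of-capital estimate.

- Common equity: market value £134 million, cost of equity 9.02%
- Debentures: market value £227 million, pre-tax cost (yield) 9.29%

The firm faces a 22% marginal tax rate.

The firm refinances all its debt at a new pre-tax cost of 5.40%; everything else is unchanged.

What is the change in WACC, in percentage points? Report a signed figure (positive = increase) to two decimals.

-1.91 pp

Current WACC:
Total capital V = 134 + 227 = 361.
Equity: weight = 134/361 = 0.3712; cost = 9.02%.
Debentures: weight = 227/361 = 0.6288; after-tax cost = 9.29% × (1 − 22%) = 7.2462%.
WACC = 0.3712 × 9.0200% + 0.6288 × 7.2462% = 7.9046%.
After the change:
Total capital V = 134 + 227 = 361.
Equity: weight = 134/361 = 0.3712; cost = 9.02%.
Debentures: weight = 227/361 = 0.6288; after-tax cost = 5.4% × (1 − 22%) = 4.2120%.
WACC = 0.3712 × 9.0200% + 0.6288 × 4.2120% = 5.9967%.
Change in WACC = 5.9967% − 7.9046% = -1.9079 pp.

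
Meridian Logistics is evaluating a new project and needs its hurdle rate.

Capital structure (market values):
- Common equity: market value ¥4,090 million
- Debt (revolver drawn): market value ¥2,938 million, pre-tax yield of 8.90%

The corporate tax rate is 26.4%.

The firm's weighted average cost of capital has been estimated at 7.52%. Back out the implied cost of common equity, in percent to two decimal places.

8.22%

Total capital V = 4090 + 2938 = 7028.
Equity weight = 4090/7028 = 0.5820.
Revolver drawn weight = 2938/7028 = 0.4180.
Debt contribution = 0.4180 × 8.9% × (1 − 26.4%) = 2.7383%.
Required equity contribution = 7.52% − 2.7383% = 4.7817%.
Re = 4.7817% / 0.5820 = 8.2165%.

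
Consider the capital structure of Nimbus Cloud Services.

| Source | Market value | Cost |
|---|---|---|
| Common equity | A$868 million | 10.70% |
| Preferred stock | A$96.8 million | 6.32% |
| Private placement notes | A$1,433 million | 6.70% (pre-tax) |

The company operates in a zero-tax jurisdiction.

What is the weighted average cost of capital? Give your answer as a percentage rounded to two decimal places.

8.13%

Total capital V = 868 + 96.8 + 1433 = 2397.8.
Equity: weight = 868/2397.8 = 0.3620; cost = 10.7%.
Preferred: weight = 96.8/2397.8 = 0.0404; cost = 6.32%.
Private placement notes: weight = 1433/2397.8 = 0.5976; after-tax cost = 6.7% × (1 − 0%) = 6.7000%.
WACC = 0.3620 × 10.7000% + 0.0404 × 6.3200% + 0.5976 × 6.7000% = 8.1327%.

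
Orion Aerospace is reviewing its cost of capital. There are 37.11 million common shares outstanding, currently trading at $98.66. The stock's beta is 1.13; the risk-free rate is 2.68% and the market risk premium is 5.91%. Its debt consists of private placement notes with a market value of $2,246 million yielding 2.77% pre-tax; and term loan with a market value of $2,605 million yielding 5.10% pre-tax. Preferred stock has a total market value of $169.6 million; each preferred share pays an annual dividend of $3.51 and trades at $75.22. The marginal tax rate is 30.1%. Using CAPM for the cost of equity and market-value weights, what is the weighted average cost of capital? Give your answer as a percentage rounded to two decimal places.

5.61%

Cost of equity via CAPM: Re = 2.68% + 1.13 × 5.91% = 9.3583%.
Cost of preferred: Rp = 3.51 / 75.22 = 4.6663%.
Market value of equity E = 98.66 × 37.11m = 3661.2726m.
Total capital V = 3661.2726 + 169.6 + 2246 + 2605 = 8681.8726.
Equity: weight = 3661.2726/8681.8726 = 0.4217; cost = 9.3583%.
Preferred: weight = 169.6/8681.8726 = 0.0195; cost = 4.6663%.
Private placement notes: weight = 2246/8681.8726 = 0.2587; after-tax cost = 2.77% × (1 − 30.1%) = 1.9362%.
Term loan: weight = 2605/8681.8726 = 0.3001; after-tax cost = 5.1% × (1 − 30.1%) = 3.5649%.
WACC = 0.4217 × 9.3583% + 0.0195 × 4.6663% + 0.2587 × 1.9362% + 0.3001 × 3.5649% = 5.6082%.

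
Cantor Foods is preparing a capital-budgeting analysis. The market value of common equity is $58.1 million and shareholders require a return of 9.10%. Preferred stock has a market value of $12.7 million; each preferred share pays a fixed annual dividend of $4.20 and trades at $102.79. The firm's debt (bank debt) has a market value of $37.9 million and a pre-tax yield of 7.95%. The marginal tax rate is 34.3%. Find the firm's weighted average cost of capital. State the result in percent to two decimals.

7.16%

Cost of preferred: Rp = 4.2 / 102.79 = 4.0860%.
Total capital V = 58.1 + 12.7 + 37.9 = 108.7.
Equity: weight = 58.1/108.7 = 0.5345; cost = 9.1%.
Preferred: weight = 12.7/108.7 = 0.1168; cost = 4.086%.
Bank debt: weight = 37.9/108.7 = 0.3487; after-tax cost = 7.95% × (1 − 34.3%) = 5.2232%.
WACC = 0.5345 × 9.1000% + 0.1168 × 4.0860% + 0.3487 × 5.2232% = 7.1625%.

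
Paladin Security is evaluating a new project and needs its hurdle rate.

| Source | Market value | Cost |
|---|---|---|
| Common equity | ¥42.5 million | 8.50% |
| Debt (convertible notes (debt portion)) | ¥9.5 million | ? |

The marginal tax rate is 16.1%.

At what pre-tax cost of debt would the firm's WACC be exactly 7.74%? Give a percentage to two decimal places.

5.17%

Total capital V = 42.5 + 9.5 = 52.
Equity weight = 42.5/52 = 0.8173.
Convertible notes (debt portion) weight = 9.5/52 = 0.1827.
Equity contribution = 0.8173 × 8.5% = 6.9471%.
Remaining for debt = 7.74% − 6.9471% = 0.7929%.
Rd × (1 − 16.1%) × 0.1827 = 0.7929%  ⇒  Rd = 5.1728%.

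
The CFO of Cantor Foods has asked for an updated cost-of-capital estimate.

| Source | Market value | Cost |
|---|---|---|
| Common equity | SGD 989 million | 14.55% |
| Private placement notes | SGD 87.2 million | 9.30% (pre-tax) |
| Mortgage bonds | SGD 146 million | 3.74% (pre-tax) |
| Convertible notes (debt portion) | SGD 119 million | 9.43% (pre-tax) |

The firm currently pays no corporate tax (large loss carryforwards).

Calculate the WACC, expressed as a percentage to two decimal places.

12.58%

Total capital V = 989 + 87.2 + 146 + 119 = 1341.2.
Equity: weight = 989/1341.2 = 0.7374; cost = 14.55%.
Private placement notes: weight = 87.2/1341.2 = 0.0650; after-tax cost = 9.3% × (1 − 0%) = 9.3000%.
Mortgage bonds: weight = 146/1341.2 = 0.1089; after-tax cost = 3.74% × (1 − 0%) = 3.7400%.
Convertible notes (debt portion): weight = 119/1341.2 = 0.0887; after-tax cost = 9.43% × (1 − 0%) = 9.4300%.
WACC = 0.7374 × 14.5500% + 0.0650 × 9.3000% + 0.1089 × 3.7400% + 0.0887 × 9.4300% = 12.5776%.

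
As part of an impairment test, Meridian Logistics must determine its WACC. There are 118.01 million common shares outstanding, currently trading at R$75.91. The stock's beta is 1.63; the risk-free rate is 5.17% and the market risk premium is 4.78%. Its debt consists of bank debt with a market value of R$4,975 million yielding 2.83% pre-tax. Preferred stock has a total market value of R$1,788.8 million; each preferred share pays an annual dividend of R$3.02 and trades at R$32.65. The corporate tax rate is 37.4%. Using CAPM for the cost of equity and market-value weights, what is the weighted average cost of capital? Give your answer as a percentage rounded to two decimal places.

Cost of equity via CAPM: Re = 5.17% + 1.63 × 4.78% = 12.9614%.
Cost of preferred: Rp = 3.02 / 32.65 = 9.2496%.
Market value of equity E = 75.91 × 118.01m = 8958.1391m.
Total capital V = 8958.1391 + 1788.8 + 4975 = 15721.9391.
Equity: weight = 8958.1391/15721.9391 = 0.5698; cost = 12.9614%.
Preferred: weight = 1788.8/15721.9391 = 0.1138; cost = 9.2496%.
Bank debt: weight = 4975/15721.9391 = 0.3164; after-tax cost = 2.83% × (1 − 37.4%) = 1.7716%.
WACC = 0.5698 × 12.9614% + 0.1138 × 9.2496% + 0.3164 × 1.7716% = 8.9982%.

9.00%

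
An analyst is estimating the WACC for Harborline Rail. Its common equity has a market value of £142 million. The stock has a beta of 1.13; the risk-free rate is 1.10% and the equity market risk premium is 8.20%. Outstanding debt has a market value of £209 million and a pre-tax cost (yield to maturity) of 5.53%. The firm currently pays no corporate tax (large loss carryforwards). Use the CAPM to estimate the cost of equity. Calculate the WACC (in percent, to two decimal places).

Cost of equity via CAPM: Re = 1.1% + 1.13 × 8.2% = 10.3660%.
Total capital V = 142 + 209 = 351.
Equity: weight = 142/351 = 0.4046; cost = 10.366%.
Debt: weight = 209/351 = 0.5954; after-tax cost = 5.53% × (1 − 0%) = 5.5300%.
WACC = 0.4046 × 10.3660% + 0.5954 × 5.5300% = 7.4864%.

7.49%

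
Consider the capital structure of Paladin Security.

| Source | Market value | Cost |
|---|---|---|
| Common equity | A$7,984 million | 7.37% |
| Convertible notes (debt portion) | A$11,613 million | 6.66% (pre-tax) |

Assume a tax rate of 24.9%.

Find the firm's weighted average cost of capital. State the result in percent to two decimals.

Total capital V = 7984 + 11613 = 19597.
Equity: weight = 7984/19597 = 0.4074; cost = 7.37%.
Convertible notes (debt portion): weight = 11613/19597 = 0.5926; after-tax cost = 6.66% × (1 − 24.9%) = 5.0017%.
WACC = 0.4074 × 7.3700% + 0.5926 × 5.0017% = 5.9665%.

5.97%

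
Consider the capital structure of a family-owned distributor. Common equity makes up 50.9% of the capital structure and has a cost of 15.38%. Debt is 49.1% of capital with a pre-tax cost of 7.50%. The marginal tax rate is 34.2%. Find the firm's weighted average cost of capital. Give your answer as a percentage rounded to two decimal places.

10.25%

After-tax cost of debt = 7.5% × (1 − 34.2%) = 4.9350%.
WACC = 0.509 × 15.3800% + 0.491 × 4.9350% = 10.2515%.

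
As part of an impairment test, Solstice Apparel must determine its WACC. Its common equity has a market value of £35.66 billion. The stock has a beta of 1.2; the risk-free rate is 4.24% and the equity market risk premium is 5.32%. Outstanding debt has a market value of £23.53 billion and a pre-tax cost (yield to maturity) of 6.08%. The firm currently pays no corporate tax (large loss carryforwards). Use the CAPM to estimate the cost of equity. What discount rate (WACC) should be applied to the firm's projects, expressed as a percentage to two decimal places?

8.82%

Cost of equity via CAPM: Re = 4.24% + 1.2 × 5.32% = 10.6240%.
Total capital V = 35.66 + 23.53 = 59.19.
Equity: weight = 35.66/59.19 = 0.6025; cost = 10.624%.
Debt: weight = 23.53/59.19 = 0.3975; after-tax cost = 6.08% × (1 − 0%) = 6.0800%.
WACC = 0.6025 × 10.6240% + 0.3975 × 6.0800% = 8.8176%.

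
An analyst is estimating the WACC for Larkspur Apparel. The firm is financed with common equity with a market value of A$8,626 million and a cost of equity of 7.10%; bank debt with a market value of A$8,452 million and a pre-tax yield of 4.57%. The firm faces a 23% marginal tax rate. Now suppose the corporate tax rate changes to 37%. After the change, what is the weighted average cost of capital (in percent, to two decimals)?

5.01%

After the change:
Total capital V = 8626 + 8452 = 17078.
Equity: weight = 8626/17078 = 0.5051; cost = 7.1%.
Bank debt: weight = 8452/17078 = 0.4949; after-tax cost = 4.57% × (1 − 37%) = 2.8791%.
WACC = 0.5051 × 7.1000% + 0.4949 × 2.8791% = 5.0111%.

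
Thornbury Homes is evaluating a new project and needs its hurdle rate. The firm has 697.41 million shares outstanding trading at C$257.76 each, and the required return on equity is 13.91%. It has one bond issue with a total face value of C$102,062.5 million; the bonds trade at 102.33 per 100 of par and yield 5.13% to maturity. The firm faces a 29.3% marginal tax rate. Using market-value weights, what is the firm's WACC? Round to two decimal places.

Market value of equity E = 257.76 × 697.41m = 179764.4016m. Market value of debt D = 102062.5m × 102.33/100 = 104440.55625m.
Total capital V = 179764.4016 + 104440.55625 = 284204.95785.
Equity: weight = 179764.4016/284204.95785 = 0.6325; cost = 13.91%.
Bonds outstanding: weight = 104440.55625/284204.95785 = 0.3675; after-tax cost = 5.13% × (1 − 29.3%) = 3.6269%.
WACC = 0.6325 × 13.9100% + 0.3675 × 3.6269% = 10.1311%.

10.13%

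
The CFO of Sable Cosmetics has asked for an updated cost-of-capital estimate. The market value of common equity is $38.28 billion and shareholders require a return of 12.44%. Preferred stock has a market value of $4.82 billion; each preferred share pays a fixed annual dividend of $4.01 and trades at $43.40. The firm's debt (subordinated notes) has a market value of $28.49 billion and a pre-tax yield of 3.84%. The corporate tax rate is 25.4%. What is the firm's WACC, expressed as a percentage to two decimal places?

8.41%

Cost of preferred: Rp = 4.01 / 43.4 = 9.2396%.
Total capital V = 38.28 + 4.82 + 28.49 = 71.59.
Equity: weight = 38.28/71.59 = 0.5347; cost = 12.44%.
Preferred: weight = 4.82/71.59 = 0.0673; cost = 9.2396%.
Subordinated notes: weight = 28.49/71.59 = 0.3980; after-tax cost = 3.84% × (1 − 25.4%) = 2.8646%.
WACC = 0.5347 × 12.4400% + 0.0673 × 9.2396% + 0.3980 × 2.8646% = 8.4139%.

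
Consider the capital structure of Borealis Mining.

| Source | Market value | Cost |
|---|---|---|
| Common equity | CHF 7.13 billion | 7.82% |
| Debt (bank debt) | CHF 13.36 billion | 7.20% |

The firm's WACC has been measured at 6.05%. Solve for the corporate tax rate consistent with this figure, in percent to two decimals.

29.09%

Total capital V = 7.13 + 13.36 = 20.49.
Equity weight = 7.13/20.49 = 0.3480.
Bank debt weight = 13.36/20.49 = 0.6520.
Equity contribution = 0.3480 × 7.82% = 2.7212%.
Debt contribution must be 6.05% − 2.7212% = 3.3288%.
0.6520 × 7.2% × (1 − T) = 3.3288%  ⇒  (1 − T) = 0.7091.
T = 29.0919%.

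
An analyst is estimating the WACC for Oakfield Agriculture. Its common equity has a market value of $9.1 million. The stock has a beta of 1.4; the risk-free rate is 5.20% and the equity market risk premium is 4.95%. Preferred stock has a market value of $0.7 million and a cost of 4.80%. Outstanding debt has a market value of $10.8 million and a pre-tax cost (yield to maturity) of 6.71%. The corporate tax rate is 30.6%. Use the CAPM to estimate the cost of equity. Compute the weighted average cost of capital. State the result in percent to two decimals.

7.96%

Cost of equity via CAPM: Re = 5.2% + 1.4 × 4.95% = 12.1300%.
Total capital V = 9.1 + 0.7 + 10.8 = 20.6.
Equity: weight = 9.1/20.6 = 0.4417; cost = 12.13%.
Preferred: weight = 0.7/20.6 = 0.0340; cost = 4.8%.
Debt: weight = 10.8/20.6 = 0.5243; after-tax cost = 6.71% × (1 − 30.6%) = 4.6567%.
WACC = 0.4417 × 12.1300% + 0.0340 × 4.8000% + 0.5243 × 4.6567% = 7.9629%.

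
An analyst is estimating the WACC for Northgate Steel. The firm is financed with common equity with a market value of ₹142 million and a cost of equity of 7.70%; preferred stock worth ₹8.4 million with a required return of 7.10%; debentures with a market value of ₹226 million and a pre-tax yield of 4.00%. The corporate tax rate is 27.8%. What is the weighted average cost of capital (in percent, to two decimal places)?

4.80%

Total capital V = 142 + 8.4 + 226 = 376.4.
Equity: weight = 142/376.4 = 0.3773; cost = 7.7%.
Preferred: weight = 8.4/376.4 = 0.0223; cost = 7.1%.
Debentures: weight = 226/376.4 = 0.6004; after-tax cost = 4% × (1 − 27.8%) = 2.8880%.
WACC = 0.3773 × 7.7000% + 0.0223 × 7.1000% + 0.6004 × 2.8880% = 4.7974%.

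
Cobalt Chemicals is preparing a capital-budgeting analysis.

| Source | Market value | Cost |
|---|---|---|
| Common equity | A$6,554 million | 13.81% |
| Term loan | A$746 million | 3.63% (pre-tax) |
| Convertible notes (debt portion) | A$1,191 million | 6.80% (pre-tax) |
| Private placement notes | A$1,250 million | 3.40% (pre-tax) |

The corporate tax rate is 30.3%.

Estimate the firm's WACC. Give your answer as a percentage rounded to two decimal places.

Total capital V = 6554 + 746 + 1191 + 1250 = 9741.
Equity: weight = 6554/9741 = 0.6728; cost = 13.81%.
Term loan: weight = 746/9741 = 0.0766; after-tax cost = 3.63% × (1 − 30.3%) = 2.5301%.
Convertible notes (debt portion): weight = 1191/9741 = 0.1223; after-tax cost = 6.8% × (1 − 30.3%) = 4.7396%.
Private placement notes: weight = 1250/9741 = 0.1283; after-tax cost = 3.4% × (1 − 30.3%) = 2.3698%.
WACC = 0.6728 × 13.8100% + 0.0766 × 2.5301% + 0.1223 × 4.7396% + 0.1283 × 2.3698% = 10.3691%.

10.37%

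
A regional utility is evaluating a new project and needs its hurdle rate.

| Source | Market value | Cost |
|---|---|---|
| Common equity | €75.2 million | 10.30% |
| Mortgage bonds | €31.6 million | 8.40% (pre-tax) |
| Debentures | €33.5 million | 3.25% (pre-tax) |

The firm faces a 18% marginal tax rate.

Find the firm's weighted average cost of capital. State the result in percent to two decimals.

Total capital V = 75.2 + 31.6 + 33.5 = 140.3.
Equity: weight = 75.2/140.3 = 0.5360; cost = 10.3%.
Mortgage bonds: weight = 31.6/140.3 = 0.2252; after-tax cost = 8.4% × (1 − 18%) = 6.8880%.
Debentures: weight = 33.5/140.3 = 0.2388; after-tax cost = 3.25% × (1 − 18%) = 2.6650%.
WACC = 0.5360 × 10.3000% + 0.2252 × 6.8880% + 0.2388 × 2.6650% = 7.7085%.

7.71%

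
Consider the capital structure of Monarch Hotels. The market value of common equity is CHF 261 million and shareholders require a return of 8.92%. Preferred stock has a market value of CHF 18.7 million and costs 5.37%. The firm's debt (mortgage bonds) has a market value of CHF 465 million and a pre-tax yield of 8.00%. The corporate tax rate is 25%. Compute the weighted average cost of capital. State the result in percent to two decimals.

7.01%

Total capital V = 261 + 18.7 + 465 = 744.7.
Equity: weight = 261/744.7 = 0.3505; cost = 8.92%.
Preferred: weight = 18.7/744.7 = 0.0251; cost = 5.37%.
Mortgage bonds: weight = 465/744.7 = 0.6244; after-tax cost = 8% × (1 − 25%) = 6.0000%.
WACC = 0.3505 × 8.9200% + 0.0251 × 5.3700% + 0.6244 × 6.0000% = 7.0076%.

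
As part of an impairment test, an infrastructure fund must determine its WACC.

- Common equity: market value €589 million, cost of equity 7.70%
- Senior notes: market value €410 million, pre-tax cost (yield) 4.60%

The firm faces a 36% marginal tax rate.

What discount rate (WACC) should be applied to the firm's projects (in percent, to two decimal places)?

Total capital V = 589 + 410 = 999.
Equity: weight = 589/999 = 0.5896; cost = 7.7%.
Senior notes: weight = 410/999 = 0.4104; after-tax cost = 4.6% × (1 − 36%) = 2.9440%.
WACC = 0.5896 × 7.7000% + 0.4104 × 2.9440% = 5.7481%.

5.75%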